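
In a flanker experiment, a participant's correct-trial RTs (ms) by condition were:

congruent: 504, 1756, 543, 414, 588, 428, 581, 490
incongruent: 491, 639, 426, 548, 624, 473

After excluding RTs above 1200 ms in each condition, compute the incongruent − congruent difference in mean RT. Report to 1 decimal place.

26.6 ms

congruent: exclude 1756
M(congruent) = 3548/7 = 506.857
M(incongruent) = 3201/6 = 533.500
Difference = 533.500 − 506.857 = 26.643 ms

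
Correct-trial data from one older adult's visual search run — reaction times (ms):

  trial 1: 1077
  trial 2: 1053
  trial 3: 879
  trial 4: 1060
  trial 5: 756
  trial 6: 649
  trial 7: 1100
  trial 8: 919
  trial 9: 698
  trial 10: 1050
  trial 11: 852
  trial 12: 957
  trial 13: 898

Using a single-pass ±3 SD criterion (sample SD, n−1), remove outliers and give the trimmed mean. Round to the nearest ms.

n = 13, ΣRT = 11948, M = 919.077
Σ(x−M)² = 269006.92; s = √(269006.92/12) = 149.724
Cutoffs: 919.077 ± 3·149.724 → [469.9, 1368.2]
No RTs fall outside the cutoffs; all 13 retained. Mean = 11948/13 = 919.077

919 ms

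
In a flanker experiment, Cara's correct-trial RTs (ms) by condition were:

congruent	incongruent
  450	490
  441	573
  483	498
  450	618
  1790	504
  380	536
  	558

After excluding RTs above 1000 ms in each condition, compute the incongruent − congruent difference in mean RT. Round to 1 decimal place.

98.8 ms

congruent: exclude 1790
M(congruent) = 2204/5 = 440.800
M(incongruent) = 3777/7 = 539.571
Difference = 539.571 − 440.800 = 98.771 ms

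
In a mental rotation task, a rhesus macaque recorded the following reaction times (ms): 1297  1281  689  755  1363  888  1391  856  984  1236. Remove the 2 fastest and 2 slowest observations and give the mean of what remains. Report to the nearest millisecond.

Sorted: 689, 755, 856, 888, 984, 1236, 1281, 1297, 1363, 1391
Drop lowest 2 (689, 755) and highest 2 (1363, 1391)
Remaining (n=6): Σ = 6542, mean = 6542/6 = 1090.333

1090 ms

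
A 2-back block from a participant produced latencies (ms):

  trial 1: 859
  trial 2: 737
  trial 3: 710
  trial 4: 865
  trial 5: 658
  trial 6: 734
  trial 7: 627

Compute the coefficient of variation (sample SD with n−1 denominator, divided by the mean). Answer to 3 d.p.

n = 7, Σ = 5190, M = 741.4286
Σ(x−M)² = 50209.714; s = √(50209.714/6) = 91.4783
CV = 91.4783 / 741.4286 = 0.12338

0.123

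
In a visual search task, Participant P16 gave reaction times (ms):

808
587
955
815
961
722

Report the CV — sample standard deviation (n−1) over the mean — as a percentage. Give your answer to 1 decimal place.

n = 6, Σ = 4848, M = 808.0000
Σ(x−M)² = 101304.000; s = √(101304.000/5) = 142.3404
CV = 142.3404 / 808.0000 = 0.17616 = 17.616%

17.6%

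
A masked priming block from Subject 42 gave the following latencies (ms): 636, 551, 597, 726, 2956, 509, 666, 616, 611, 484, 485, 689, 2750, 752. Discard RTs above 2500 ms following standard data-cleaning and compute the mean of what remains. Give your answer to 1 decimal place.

Excluded: 2750, 2956
Retained (n=12): Σ = 7322
Mean = 7322/12 = 610.1667

610.2 ms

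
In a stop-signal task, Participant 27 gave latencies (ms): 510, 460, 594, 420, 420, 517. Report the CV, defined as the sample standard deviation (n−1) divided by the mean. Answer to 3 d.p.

n = 6, Σ = 2921, M = 486.8333
Σ(x−M)² = 22584.833; s = √(22584.833/5) = 67.2084
CV = 67.2084 / 486.8333 = 0.13805

0.138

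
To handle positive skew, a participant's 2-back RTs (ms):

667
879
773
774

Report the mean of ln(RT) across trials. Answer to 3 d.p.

ln(RT): 6.5028, 6.7788, 6.6503, 6.6516
Σ ln(RT) = 26.5834
Mean = 26.5834/4 = 6.64586

6.646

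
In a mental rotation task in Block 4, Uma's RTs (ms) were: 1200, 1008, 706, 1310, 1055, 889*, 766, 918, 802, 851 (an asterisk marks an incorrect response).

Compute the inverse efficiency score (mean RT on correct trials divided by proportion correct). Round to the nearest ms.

1064 ms

Correct trials (n=9): 1200, 1008, 706, 1310, 1055, 766, 918, 802, 851
Mean correct RT = 8616/9 = 957.3333 ms
Proportion correct = 9/10
IES = 957.3333 / (9/10) = 1063.704 ms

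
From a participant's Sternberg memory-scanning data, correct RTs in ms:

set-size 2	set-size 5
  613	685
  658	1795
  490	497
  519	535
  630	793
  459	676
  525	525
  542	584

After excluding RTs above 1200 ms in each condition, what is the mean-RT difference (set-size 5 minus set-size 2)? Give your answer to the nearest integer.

set-size 5: exclude 1795
M(set-size 2) = 4436/8 = 554.500
M(set-size 5) = 4295/7 = 613.571
Difference = 613.571 − 554.500 = 59.071 ms

59 ms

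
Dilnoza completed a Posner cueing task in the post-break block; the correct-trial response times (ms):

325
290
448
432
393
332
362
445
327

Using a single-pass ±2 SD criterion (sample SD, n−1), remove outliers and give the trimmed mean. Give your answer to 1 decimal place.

n = 9, ΣRT = 3354, M = 372.667
Σ(x−M)² = 27800.00; s = √(27800.00/8) = 58.949
Cutoffs: 372.667 ± 2·58.949 → [254.8, 490.6]
No RTs fall outside the cutoffs; all 9 retained. Mean = 3354/9 = 372.667

372.7 ms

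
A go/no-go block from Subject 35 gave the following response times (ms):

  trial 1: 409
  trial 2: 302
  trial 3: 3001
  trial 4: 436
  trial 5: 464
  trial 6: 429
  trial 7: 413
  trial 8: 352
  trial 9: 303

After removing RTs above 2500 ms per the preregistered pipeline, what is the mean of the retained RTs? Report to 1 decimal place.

388.5 ms

Excluded: 3001
Retained (n=8): Σ = 3108
Mean = 3108/8 = 388.5000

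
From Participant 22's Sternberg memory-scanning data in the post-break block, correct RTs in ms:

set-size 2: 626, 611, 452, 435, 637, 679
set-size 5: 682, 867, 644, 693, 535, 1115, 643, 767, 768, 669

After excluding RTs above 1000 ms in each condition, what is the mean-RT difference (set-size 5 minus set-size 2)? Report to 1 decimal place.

123.1 ms

set-size 5: exclude 1115
M(set-size 2) = 3440/6 = 573.333
M(set-size 5) = 6268/9 = 696.444
Difference = 696.444 − 573.333 = 123.111 ms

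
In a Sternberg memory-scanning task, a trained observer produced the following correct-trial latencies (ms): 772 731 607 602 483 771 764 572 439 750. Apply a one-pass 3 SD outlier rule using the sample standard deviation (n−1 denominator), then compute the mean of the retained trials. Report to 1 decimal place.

649.1 ms

n = 10, ΣRT = 6491, M = 649.100
Σ(x−M)² = 141720.90; s = √(141720.90/9) = 125.486
Cutoffs: 649.100 ± 3·125.486 → [272.6, 1025.6]
No RTs fall outside the cutoffs; all 10 retained. Mean = 6491/10 = 649.100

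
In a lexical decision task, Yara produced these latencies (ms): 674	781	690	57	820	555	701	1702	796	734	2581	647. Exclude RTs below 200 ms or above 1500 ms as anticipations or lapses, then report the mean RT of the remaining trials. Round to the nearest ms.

711 ms

Excluded: 57, 1702, 2581
Retained (n=9): Σ = 6398
Mean = 6398/9 = 710.8889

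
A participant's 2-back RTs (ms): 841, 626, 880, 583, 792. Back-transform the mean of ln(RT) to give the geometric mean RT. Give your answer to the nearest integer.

ln(RT): 6.7346, 6.4394, 6.7799, 6.3682, 6.6746
Mean ln(RT) = 32.9966/5 = 6.59932
Geometric mean = exp(6.59932) = 734.60 ms

735 ms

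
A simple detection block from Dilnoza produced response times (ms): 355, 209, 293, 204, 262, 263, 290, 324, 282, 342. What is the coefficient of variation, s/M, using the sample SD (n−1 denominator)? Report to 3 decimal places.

0.179

n = 10, Σ = 2824, M = 282.4000
Σ(x−M)² = 23050.400; s = √(23050.400/9) = 50.6079
CV = 50.6079 / 282.4000 = 0.17921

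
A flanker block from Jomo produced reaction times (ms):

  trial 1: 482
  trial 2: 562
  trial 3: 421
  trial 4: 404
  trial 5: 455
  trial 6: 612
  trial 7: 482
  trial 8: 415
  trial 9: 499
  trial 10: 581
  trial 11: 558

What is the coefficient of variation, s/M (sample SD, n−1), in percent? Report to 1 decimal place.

n = 11, Σ = 5471, M = 497.3636
Σ(x−M)² = 51592.545; s = √(51592.545/10) = 71.8280
CV = 71.8280 / 497.3636 = 0.14442 = 14.442%

14.4%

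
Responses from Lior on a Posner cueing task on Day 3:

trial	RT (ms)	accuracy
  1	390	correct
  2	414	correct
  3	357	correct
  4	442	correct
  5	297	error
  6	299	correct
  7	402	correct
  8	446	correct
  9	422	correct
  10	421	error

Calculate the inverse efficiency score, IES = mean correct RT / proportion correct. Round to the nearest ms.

496 ms

Correct trials (n=8): 390, 414, 357, 442, 299, 402, 446, 422
Mean correct RT = 3172/8 = 396.5000 ms
Proportion correct = 8/10
IES = 396.5000 / (8/10) = 495.625 ms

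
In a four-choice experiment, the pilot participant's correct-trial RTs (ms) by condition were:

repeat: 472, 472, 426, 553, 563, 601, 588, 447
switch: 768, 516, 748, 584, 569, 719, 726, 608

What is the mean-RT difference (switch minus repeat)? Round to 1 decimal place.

139.5 ms

M(repeat) = 4122/8 = 515.250
M(switch) = 5238/8 = 654.750
Difference = 654.750 − 515.250 = 139.500 ms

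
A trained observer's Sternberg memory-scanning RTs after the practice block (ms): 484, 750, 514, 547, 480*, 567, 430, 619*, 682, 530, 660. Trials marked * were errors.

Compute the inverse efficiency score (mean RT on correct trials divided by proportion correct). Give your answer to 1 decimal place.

701.3 ms

Correct trials (n=9): 484, 750, 514, 547, 567, 430, 682, 530, 660
Mean correct RT = 5164/9 = 573.7778 ms
Proportion correct = 9/11
IES = 573.7778 / (9/11) = 701.284 ms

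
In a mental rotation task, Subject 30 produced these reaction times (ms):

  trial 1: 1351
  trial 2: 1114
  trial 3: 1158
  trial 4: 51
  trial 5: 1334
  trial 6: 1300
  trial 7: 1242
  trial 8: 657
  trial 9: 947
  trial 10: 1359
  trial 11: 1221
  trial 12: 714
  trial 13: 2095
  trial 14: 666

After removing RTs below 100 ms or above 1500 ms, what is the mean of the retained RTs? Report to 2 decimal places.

Excluded: 51, 2095
Retained (n=12): Σ = 13063
Mean = 13063/12 = 1088.5833

1088.58 ms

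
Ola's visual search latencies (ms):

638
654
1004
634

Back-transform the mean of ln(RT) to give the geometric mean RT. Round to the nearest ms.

718 ms

ln(RT): 6.4583, 6.4831, 6.9117, 6.4520
Mean ln(RT) = 26.3052/4 = 6.57631
Geometric mean = exp(6.57631) = 717.89 ms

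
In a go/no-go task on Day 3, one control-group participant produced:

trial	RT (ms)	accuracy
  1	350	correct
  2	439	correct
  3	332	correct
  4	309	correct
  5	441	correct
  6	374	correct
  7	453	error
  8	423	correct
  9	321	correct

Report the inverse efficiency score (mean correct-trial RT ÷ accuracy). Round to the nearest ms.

420 ms

Correct trials (n=8): 350, 439, 332, 309, 441, 374, 423, 321
Mean correct RT = 2989/8 = 373.6250 ms
Proportion correct = 8/9
IES = 373.6250 / (8/9) = 420.328 ms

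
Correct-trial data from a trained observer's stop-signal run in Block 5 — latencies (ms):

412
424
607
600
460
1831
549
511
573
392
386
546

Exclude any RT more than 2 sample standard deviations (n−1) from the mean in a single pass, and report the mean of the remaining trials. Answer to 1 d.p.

n = 12, ΣRT = 7291, M = 607.583
Σ(x−M)² = 1703866.92; s = √(1703866.92/11) = 393.570
Cutoffs: 607.583 ± 2·393.570 → [-179.6, 1394.7]
Outside: 1831 → excluded.
Retained (n=11): Σ = 5460, mean = 5460/11 = 496.364

496.4 ms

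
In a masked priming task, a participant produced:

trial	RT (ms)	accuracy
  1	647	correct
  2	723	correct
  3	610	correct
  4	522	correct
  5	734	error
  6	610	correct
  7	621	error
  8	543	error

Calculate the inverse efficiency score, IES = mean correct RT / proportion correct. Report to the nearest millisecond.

Correct trials (n=5): 647, 723, 610, 522, 610
Mean correct RT = 3112/5 = 622.4000 ms
Proportion correct = 5/8
IES = 622.4000 / (5/8) = 995.840 ms

996 ms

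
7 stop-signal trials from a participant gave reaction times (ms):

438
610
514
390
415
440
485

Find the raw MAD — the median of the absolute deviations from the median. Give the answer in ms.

45 ms

Sorted: 390, 415, 438, 440, 485, 514, 610 → median = 440
|x − 440|: 2, 170, 74, 50, 25, 0, 45
Sorted deviations: 0, 2, 25, 45, 50, 74, 170 → MAD = 45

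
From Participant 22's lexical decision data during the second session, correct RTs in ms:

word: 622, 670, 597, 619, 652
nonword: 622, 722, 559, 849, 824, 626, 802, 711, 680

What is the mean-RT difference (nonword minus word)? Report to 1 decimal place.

M(word) = 3160/5 = 632.000
M(nonword) = 6395/9 = 710.556
Difference = 710.556 − 632.000 = 78.556 ms

78.6 ms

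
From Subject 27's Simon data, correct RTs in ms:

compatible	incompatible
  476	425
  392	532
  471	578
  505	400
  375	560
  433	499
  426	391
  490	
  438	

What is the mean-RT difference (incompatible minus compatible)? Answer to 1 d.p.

38.5 ms

M(compatible) = 4006/9 = 445.111
M(incompatible) = 3385/7 = 483.571
Difference = 483.571 − 445.111 = 38.460 ms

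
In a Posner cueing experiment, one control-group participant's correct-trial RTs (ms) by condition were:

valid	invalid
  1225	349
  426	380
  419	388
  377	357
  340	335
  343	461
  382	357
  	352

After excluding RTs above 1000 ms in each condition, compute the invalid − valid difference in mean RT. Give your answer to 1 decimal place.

valid: exclude 1225
M(valid) = 2287/6 = 381.167
M(invalid) = 2979/8 = 372.375
Difference = 372.375 − 381.167 = -8.792 ms

-8.8 ms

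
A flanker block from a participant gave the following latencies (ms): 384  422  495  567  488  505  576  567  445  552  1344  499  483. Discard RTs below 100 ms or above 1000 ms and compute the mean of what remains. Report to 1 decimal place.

Excluded: 1344
Retained (n=12): Σ = 5983
Mean = 5983/12 = 498.5833

498.6 ms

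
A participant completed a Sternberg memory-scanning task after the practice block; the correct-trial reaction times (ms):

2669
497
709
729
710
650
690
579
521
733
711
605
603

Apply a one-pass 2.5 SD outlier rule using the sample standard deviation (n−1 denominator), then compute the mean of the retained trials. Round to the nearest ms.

n = 13, ΣRT = 10406, M = 800.462
Σ(x−M)² = 3856915.23; s = √(3856915.23/12) = 566.930
Cutoffs: 800.462 ± 2.5·566.930 → [-616.9, 2217.8]
Outside: 2669 → excluded.
Retained (n=12): Σ = 7737, mean = 7737/12 = 644.750

645 ms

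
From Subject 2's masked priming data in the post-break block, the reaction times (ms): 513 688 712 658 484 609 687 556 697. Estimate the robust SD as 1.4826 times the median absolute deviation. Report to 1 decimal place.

72.6 ms

Sorted: 484, 513, 556, 609, 658, 687, 688, 697, 712 → median = 658
|x − 658| sorted: 0, 29, 30, 39, 49, 54, 102, 145, 174 → MAD = 49
Robust SD ≈ 1.4826 × 49 = 72.647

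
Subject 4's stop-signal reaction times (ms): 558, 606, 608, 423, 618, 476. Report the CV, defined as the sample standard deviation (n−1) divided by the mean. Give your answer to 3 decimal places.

0.148

n = 6, Σ = 3289, M = 548.1667
Σ(x−M)² = 32772.833; s = √(32772.833/5) = 80.9603
CV = 80.9603 / 548.1667 = 0.14769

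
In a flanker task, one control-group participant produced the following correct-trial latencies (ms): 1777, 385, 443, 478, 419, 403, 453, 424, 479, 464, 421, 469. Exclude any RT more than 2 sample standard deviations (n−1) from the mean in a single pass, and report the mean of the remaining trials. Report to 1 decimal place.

n = 12, ΣRT = 6615, M = 551.250
Σ(x−M)² = 1649062.25; s = √(1649062.25/11) = 387.188
Cutoffs: 551.250 ± 2·387.188 → [-223.1, 1325.6]
Outside: 1777 → excluded.
Retained (n=11): Σ = 4838, mean = 4838/11 = 439.818

439.8 ms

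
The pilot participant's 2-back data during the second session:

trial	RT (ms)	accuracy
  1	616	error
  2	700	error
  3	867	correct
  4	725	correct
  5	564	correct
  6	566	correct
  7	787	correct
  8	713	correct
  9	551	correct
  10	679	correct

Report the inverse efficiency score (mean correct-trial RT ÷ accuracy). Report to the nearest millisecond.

Correct trials (n=8): 867, 725, 564, 566, 787, 713, 551, 679
Mean correct RT = 5452/8 = 681.5000 ms
Proportion correct = 8/10
IES = 681.5000 / (8/10) = 851.875 ms

852 ms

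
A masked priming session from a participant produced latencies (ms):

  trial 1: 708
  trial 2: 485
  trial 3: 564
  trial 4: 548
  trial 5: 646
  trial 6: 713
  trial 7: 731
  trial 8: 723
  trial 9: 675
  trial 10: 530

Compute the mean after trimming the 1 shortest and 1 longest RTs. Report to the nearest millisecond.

638 ms

Sorted: 485, 530, 548, 564, 646, 675, 708, 713, 723, 731
Drop lowest 1 (485) and highest 1 (731)
Remaining (n=8): Σ = 5107, mean = 5107/8 = 638.375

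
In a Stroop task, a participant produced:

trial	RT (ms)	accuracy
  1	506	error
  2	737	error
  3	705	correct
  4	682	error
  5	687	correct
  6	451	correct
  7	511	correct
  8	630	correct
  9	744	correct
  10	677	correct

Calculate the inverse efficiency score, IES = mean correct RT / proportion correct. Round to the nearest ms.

899 ms

Correct trials (n=7): 705, 687, 451, 511, 630, 744, 677
Mean correct RT = 4405/7 = 629.2857 ms
Proportion correct = 7/10
IES = 629.2857 / (7/10) = 898.980 ms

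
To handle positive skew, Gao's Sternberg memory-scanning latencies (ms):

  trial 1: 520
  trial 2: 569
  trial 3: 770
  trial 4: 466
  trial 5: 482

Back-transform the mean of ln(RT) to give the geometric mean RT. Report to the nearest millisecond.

552 ms

ln(RT): 6.2538, 6.3439, 6.6464, 6.1442, 6.1779
Mean ln(RT) = 31.5662/5 = 6.31325
Geometric mean = exp(6.31325) = 551.83 ms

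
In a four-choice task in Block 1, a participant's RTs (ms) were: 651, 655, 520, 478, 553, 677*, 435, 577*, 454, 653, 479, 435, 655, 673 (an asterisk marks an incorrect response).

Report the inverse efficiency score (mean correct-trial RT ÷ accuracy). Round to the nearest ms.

646 ms

Correct trials (n=12): 651, 655, 520, 478, 553, 435, 454, 653, 479, 435, 655, 673
Mean correct RT = 6641/12 = 553.4167 ms
Proportion correct = 12/14
IES = 553.4167 / (12/14) = 645.653 ms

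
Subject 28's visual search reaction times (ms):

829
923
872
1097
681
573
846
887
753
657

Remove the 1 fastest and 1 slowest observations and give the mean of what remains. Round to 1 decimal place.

806.0 ms

Sorted: 573, 657, 681, 753, 829, 846, 872, 887, 923, 1097
Drop lowest 1 (573) and highest 1 (1097)
Remaining (n=8): Σ = 6448, mean = 6448/8 = 806.000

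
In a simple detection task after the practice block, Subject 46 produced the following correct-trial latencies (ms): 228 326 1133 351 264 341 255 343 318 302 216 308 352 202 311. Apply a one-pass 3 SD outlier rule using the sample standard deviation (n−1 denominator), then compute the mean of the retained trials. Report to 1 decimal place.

294.1 ms

n = 15, ΣRT = 5250, M = 350.000
Σ(x−M)² = 691578.00; s = √(691578.00/14) = 222.258
Cutoffs: 350.000 ± 3·222.258 → [-316.8, 1016.8]
Outside: 1133 → excluded.
Retained (n=14): Σ = 4117, mean = 4117/14 = 294.071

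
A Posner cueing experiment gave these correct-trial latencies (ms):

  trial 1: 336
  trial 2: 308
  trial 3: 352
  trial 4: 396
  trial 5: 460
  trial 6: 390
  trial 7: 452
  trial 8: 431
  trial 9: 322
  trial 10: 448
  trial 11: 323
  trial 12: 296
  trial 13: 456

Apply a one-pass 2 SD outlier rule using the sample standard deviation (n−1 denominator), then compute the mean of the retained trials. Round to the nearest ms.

n = 13, ΣRT = 4970, M = 382.308
Σ(x−M)² = 46444.77; s = √(46444.77/12) = 62.213
Cutoffs: 382.308 ± 2·62.213 → [257.9, 506.7]
No RTs fall outside the cutoffs; all 13 retained. Mean = 4970/13 = 382.308

382 ms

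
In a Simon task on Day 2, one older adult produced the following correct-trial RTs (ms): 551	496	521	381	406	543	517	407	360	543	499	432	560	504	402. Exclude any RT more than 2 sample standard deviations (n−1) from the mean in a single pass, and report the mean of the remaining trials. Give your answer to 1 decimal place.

474.8 ms

n = 15, ΣRT = 7122, M = 474.800
Σ(x−M)² = 66610.40; s = √(66610.40/14) = 68.977
Cutoffs: 474.800 ± 2·68.977 → [336.8, 612.8]
No RTs fall outside the cutoffs; all 15 retained. Mean = 7122/15 = 474.800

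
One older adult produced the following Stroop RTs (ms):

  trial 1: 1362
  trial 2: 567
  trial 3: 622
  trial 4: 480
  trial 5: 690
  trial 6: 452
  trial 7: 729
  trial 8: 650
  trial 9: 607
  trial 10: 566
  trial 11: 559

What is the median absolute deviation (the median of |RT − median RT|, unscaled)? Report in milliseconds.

48 ms

Sorted: 452, 480, 559, 566, 567, 607, 622, 650, 690, 729, 1362 → median = 607
|x − 607|: 755, 40, 15, 127, 83, 155, 122, 43, 0, 41, 48
Sorted deviations: 0, 15, 40, 41, 43, 48, 83, 122, 127, 155, 755 → MAD = 48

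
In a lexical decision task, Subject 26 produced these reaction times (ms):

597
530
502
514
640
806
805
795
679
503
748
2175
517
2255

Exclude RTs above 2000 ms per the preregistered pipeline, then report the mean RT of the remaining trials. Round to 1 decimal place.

Excluded: 2175, 2255
Retained (n=12): Σ = 7636
Mean = 7636/12 = 636.3333

636.3 ms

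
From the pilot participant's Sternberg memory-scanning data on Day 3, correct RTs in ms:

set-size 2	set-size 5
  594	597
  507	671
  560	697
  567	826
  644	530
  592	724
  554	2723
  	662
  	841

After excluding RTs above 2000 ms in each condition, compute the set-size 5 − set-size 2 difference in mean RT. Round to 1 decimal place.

set-size 5: exclude 2723
M(set-size 2) = 4018/7 = 574.000
M(set-size 5) = 5548/8 = 693.500
Difference = 693.500 − 574.000 = 119.500 ms

119.5 ms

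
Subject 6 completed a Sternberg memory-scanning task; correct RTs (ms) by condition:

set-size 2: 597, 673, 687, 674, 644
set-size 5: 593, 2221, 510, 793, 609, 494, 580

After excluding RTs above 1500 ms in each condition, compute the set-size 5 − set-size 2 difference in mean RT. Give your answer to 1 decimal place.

set-size 5: exclude 2221
M(set-size 2) = 3275/5 = 655.000
M(set-size 5) = 3579/6 = 596.500
Difference = 596.500 − 655.000 = -58.500 ms

-58.5 ms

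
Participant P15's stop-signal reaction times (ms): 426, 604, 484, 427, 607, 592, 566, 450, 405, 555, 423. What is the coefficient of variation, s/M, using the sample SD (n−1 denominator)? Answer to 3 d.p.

n = 11, Σ = 5539, M = 503.5455
Σ(x−M)² = 66486.727; s = √(66486.727/10) = 81.5394
CV = 81.5394 / 503.5455 = 0.16193

0.162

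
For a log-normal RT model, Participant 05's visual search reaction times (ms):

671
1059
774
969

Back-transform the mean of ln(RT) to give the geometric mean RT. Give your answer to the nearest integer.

854 ms

ln(RT): 6.5088, 6.9651, 6.6516, 6.8763
Mean ln(RT) = 27.0017/4 = 6.75042
Geometric mean = exp(6.75042) = 854.42 ms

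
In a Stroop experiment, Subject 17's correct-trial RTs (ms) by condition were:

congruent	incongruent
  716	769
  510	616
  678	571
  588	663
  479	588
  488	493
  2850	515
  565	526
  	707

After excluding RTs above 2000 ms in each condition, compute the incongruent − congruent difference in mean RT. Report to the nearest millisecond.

30 ms

congruent: exclude 2850
M(congruent) = 4024/7 = 574.857
M(incongruent) = 5448/9 = 605.333
Difference = 605.333 − 574.857 = 30.476 ms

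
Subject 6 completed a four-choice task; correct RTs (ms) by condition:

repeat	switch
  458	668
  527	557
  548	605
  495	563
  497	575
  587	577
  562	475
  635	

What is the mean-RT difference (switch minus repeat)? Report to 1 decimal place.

M(repeat) = 4309/8 = 538.625
M(switch) = 4020/7 = 574.286
Difference = 574.286 − 538.625 = 35.661 ms

35.7 ms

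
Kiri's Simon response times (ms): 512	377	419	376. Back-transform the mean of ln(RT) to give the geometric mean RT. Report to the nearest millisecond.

ln(RT): 6.2383, 5.9322, 6.0379, 5.9296
Mean ln(RT) = 24.1380/4 = 6.03451
Geometric mean = exp(6.03451) = 417.59 ms

418 ms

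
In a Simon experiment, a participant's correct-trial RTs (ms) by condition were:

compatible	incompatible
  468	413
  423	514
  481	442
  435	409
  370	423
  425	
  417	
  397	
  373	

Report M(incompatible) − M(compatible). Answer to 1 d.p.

19.2 ms

M(compatible) = 3789/9 = 421.000
M(incompatible) = 2201/5 = 440.200
Difference = 440.200 − 421.000 = 19.200 ms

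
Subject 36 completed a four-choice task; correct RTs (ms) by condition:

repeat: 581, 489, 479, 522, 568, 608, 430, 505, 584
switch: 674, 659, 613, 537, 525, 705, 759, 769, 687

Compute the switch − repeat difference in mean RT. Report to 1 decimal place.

129.1 ms

M(repeat) = 4766/9 = 529.556
M(switch) = 5928/9 = 658.667
Difference = 658.667 − 529.556 = 129.111 ms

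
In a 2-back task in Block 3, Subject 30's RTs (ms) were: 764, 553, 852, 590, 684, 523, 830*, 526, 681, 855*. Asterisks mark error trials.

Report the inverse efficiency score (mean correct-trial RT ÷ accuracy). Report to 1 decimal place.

Correct trials (n=8): 764, 553, 852, 590, 684, 523, 526, 681
Mean correct RT = 5173/8 = 646.6250 ms
Proportion correct = 8/10
IES = 646.6250 / (8/10) = 808.281 ms

808.3 ms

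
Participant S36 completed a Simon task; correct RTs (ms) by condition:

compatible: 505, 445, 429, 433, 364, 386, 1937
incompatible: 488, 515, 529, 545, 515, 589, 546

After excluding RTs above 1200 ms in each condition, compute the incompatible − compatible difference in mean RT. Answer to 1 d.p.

105.4 ms

compatible: exclude 1937
M(compatible) = 2562/6 = 427.000
M(incompatible) = 3727/7 = 532.429
Difference = 532.429 − 427.000 = 105.429 ms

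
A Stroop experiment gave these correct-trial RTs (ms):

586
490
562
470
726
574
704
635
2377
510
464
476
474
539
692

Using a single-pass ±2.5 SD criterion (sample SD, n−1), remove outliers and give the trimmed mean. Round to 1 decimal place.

564.4 ms

n = 15, ΣRT = 10279, M = 685.267
Σ(x−M)² = 3177938.93; s = √(3177938.93/14) = 476.441
Cutoffs: 685.267 ± 2.5·476.441 → [-505.8, 1876.4]
Outside: 2377 → excluded.
Retained (n=14): Σ = 7902, mean = 7902/14 = 564.429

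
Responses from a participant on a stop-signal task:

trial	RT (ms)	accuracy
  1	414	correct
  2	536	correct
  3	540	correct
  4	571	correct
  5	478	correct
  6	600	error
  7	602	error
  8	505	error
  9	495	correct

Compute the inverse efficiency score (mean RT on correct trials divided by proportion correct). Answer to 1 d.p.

758.5 ms

Correct trials (n=6): 414, 536, 540, 571, 478, 495
Mean correct RT = 3034/6 = 505.6667 ms
Proportion correct = 6/9
IES = 505.6667 / (6/9) = 758.500 ms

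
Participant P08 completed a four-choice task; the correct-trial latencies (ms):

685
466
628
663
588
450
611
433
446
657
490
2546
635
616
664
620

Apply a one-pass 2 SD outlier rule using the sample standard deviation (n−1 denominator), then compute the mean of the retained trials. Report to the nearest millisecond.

n = 16, ΣRT = 11198, M = 699.875
Σ(x−M)² = 3752945.75; s = √(3752945.75/15) = 500.196
Cutoffs: 699.875 ± 2·500.196 → [-300.5, 1700.3]
Outside: 2546 → excluded.
Retained (n=15): Σ = 8652, mean = 8652/15 = 576.800

577 ms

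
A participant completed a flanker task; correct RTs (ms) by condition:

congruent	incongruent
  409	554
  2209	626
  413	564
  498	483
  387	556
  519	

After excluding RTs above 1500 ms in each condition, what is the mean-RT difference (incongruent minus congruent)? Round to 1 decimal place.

111.4 ms

congruent: exclude 2209
M(congruent) = 2226/5 = 445.200
M(incongruent) = 2783/5 = 556.600
Difference = 556.600 − 445.200 = 111.400 ms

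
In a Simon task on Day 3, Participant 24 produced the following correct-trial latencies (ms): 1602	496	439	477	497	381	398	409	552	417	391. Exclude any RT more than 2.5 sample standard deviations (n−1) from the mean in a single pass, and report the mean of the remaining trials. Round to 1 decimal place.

445.7 ms

n = 11, ΣRT = 6059, M = 550.818
Σ(x−M)² = 1244591.64; s = √(1244591.64/10) = 352.788
Cutoffs: 550.818 ± 2.5·352.788 → [-331.2, 1432.8]
Outside: 1602 → excluded.
Retained (n=10): Σ = 4457, mean = 4457/10 = 445.700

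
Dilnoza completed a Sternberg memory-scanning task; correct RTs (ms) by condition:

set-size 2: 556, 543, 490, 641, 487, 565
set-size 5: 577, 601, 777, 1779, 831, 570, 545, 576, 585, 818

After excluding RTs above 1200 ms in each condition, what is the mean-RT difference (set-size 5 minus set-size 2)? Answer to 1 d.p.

set-size 5: exclude 1779
M(set-size 2) = 3282/6 = 547.000
M(set-size 5) = 5880/9 = 653.333
Difference = 653.333 − 547.000 = 106.333 ms

106.3 ms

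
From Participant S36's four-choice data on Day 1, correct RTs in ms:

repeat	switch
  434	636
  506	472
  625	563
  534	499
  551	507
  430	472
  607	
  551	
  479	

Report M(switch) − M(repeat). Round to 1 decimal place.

0.7 ms

M(repeat) = 4717/9 = 524.111
M(switch) = 3149/6 = 524.833
Difference = 524.833 − 524.111 = 0.722 ms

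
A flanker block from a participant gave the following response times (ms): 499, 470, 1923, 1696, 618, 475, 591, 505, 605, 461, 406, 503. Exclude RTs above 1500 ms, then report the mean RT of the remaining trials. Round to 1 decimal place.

513.3 ms

Excluded: 1696, 1923
Retained (n=10): Σ = 5133
Mean = 5133/10 = 513.3000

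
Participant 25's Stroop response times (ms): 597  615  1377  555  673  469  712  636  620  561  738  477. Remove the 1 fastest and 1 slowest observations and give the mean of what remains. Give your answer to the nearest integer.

Sorted: 469, 477, 555, 561, 597, 615, 620, 636, 673, 712, 738, 1377
Drop lowest 1 (469) and highest 1 (1377)
Remaining (n=10): Σ = 6184, mean = 6184/10 = 618.400

618 ms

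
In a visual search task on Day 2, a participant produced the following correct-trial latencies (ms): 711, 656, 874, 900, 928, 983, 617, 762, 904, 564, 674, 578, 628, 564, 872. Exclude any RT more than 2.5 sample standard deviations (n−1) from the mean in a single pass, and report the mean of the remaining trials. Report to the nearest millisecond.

748 ms

n = 15, ΣRT = 11215, M = 747.667
Σ(x−M)² = 309993.33; s = √(309993.33/14) = 148.803
Cutoffs: 747.667 ± 2.5·148.803 → [375.7, 1119.7]
No RTs fall outside the cutoffs; all 15 retained. Mean = 11215/15 = 747.667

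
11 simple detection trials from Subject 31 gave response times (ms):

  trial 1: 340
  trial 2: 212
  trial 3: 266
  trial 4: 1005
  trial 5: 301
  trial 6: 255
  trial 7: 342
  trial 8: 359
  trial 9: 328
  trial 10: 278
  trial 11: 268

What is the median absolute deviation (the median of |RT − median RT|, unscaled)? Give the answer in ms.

39 ms

Sorted: 212, 255, 266, 268, 278, 301, 328, 340, 342, 359, 1005 → median = 301
|x − 301|: 39, 89, 35, 704, 0, 46, 41, 58, 27, 23, 33
Sorted deviations: 0, 23, 27, 33, 35, 39, 41, 46, 58, 89, 704 → MAD = 39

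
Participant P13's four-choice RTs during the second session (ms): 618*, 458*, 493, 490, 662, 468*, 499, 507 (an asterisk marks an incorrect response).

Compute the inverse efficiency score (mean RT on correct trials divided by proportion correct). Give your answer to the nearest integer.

848 ms

Correct trials (n=5): 493, 490, 662, 499, 507
Mean correct RT = 2651/5 = 530.2000 ms
Proportion correct = 5/8
IES = 530.2000 / (5/8) = 848.320 ms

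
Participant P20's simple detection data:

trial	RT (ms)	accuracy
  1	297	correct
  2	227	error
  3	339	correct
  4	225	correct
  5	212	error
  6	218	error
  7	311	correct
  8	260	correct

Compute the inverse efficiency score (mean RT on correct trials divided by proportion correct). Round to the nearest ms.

458 ms

Correct trials (n=5): 297, 339, 225, 311, 260
Mean correct RT = 1432/5 = 286.4000 ms
Proportion correct = 5/8
IES = 286.4000 / (5/8) = 458.240 ms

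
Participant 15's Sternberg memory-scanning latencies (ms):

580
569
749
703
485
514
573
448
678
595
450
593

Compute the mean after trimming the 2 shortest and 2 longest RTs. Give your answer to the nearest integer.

573 ms

Sorted: 448, 450, 485, 514, 569, 573, 580, 593, 595, 678, 703, 749
Drop lowest 2 (448, 450) and highest 2 (703, 749)
Remaining (n=8): Σ = 4587, mean = 4587/8 = 573.375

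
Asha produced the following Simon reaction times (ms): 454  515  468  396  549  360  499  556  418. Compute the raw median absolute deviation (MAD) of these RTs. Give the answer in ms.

50 ms

Sorted: 360, 396, 418, 454, 468, 499, 515, 549, 556 → median = 468
|x − 468|: 14, 47, 0, 72, 81, 108, 31, 88, 50
Sorted deviations: 0, 14, 31, 47, 50, 72, 81, 88, 108 → MAD = 50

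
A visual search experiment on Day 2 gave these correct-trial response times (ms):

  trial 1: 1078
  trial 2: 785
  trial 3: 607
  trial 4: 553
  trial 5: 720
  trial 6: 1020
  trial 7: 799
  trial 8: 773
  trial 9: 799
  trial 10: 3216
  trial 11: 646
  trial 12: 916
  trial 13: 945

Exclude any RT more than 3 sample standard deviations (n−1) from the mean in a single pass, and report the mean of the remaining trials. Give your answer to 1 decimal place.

n = 13, ΣRT = 12857, M = 989.000
Σ(x−M)² = 5662178.00; s = √(5662178.00/12) = 686.912
Cutoffs: 989.000 ± 3·686.912 → [-1071.7, 3049.7]
Outside: 3216 → excluded.
Retained (n=12): Σ = 9641, mean = 9641/12 = 803.417

803.4 ms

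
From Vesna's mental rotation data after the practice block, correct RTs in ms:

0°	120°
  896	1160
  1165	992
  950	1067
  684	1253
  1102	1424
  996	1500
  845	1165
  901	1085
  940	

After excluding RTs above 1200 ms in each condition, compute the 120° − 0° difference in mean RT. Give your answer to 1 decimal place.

151.7 ms

120°: exclude 1253, 1424, 1500
M(0°) = 8479/9 = 942.111
M(120°) = 5469/5 = 1093.800
Difference = 1093.800 − 942.111 = 151.689 ms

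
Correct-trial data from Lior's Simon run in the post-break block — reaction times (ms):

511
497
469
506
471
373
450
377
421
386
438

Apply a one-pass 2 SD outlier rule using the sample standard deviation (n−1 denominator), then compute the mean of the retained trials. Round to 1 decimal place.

445.4 ms

n = 11, ΣRT = 4899, M = 445.364
Σ(x−M)² = 25970.55; s = √(25970.55/10) = 50.961
Cutoffs: 445.364 ± 2·50.961 → [343.4, 547.3]
No RTs fall outside the cutoffs; all 11 retained. Mean = 4899/11 = 445.364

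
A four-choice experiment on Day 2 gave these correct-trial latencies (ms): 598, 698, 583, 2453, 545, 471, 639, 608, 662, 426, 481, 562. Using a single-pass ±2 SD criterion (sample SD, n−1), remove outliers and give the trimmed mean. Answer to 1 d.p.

570.3 ms

n = 12, ΣRT = 8726, M = 727.167
Σ(x−M)² = 3320425.67; s = √(3320425.67/11) = 549.415
Cutoffs: 727.167 ± 2·549.415 → [-371.7, 1826.0]
Outside: 2453 → excluded.
Retained (n=11): Σ = 6273, mean = 6273/11 = 570.273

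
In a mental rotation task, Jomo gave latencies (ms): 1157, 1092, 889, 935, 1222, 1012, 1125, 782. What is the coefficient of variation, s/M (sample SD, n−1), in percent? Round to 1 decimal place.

n = 8, Σ = 8214, M = 1026.7500
Σ(x−M)² = 156511.500; s = √(156511.500/7) = 149.5285
CV = 149.5285 / 1026.7500 = 0.14563 = 14.563%

14.6%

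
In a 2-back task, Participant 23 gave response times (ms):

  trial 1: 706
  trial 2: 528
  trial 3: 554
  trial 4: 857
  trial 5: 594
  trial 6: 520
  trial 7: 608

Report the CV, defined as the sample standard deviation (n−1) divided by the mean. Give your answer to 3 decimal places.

0.193

n = 7, Σ = 4367, M = 623.8571
Σ(x−M)² = 87100.857; s = √(87100.857/6) = 120.4857
CV = 120.4857 / 623.8571 = 0.19313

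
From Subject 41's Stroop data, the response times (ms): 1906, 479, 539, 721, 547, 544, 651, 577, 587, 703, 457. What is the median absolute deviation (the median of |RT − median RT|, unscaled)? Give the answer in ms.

Sorted: 457, 479, 539, 544, 547, 577, 587, 651, 703, 721, 1906 → median = 577
|x − 577|: 1329, 98, 38, 144, 30, 33, 74, 0, 10, 126, 120
Sorted deviations: 0, 10, 30, 33, 38, 74, 98, 120, 126, 144, 1329 → MAD = 74

74 ms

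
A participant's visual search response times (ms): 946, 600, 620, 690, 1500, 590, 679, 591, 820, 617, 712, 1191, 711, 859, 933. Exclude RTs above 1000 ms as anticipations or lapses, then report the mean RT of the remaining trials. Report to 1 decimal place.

Excluded: 1191, 1500
Retained (n=13): Σ = 9368
Mean = 9368/13 = 720.6154

720.6 ms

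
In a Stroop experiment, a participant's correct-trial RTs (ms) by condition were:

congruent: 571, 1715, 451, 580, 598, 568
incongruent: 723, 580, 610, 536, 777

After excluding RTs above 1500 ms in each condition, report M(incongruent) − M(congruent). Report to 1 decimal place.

congruent: exclude 1715
M(congruent) = 2768/5 = 553.600
M(incongruent) = 3226/5 = 645.200
Difference = 645.200 − 553.600 = 91.600 ms

91.6 ms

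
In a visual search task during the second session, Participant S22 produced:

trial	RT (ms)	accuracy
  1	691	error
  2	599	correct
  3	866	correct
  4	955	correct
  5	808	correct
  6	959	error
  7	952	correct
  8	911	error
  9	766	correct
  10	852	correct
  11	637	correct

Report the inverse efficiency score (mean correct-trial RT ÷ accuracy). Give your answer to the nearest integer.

Correct trials (n=8): 599, 866, 955, 808, 952, 766, 852, 637
Mean correct RT = 6435/8 = 804.3750 ms
Proportion correct = 8/11
IES = 804.3750 / (8/11) = 1106.016 ms

1106 ms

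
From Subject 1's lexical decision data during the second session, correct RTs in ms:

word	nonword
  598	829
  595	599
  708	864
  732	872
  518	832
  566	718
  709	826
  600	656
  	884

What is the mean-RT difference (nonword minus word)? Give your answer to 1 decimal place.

158.4 ms

M(word) = 5026/8 = 628.250
M(nonword) = 7080/9 = 786.667
Difference = 786.667 − 628.250 = 158.417 ms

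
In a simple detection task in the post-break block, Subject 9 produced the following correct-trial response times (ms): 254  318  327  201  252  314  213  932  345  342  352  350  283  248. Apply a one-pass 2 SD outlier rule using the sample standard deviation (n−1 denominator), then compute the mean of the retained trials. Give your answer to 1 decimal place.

n = 14, ΣRT = 4731, M = 337.929
Σ(x−M)² = 414308.93; s = √(414308.93/13) = 178.521
Cutoffs: 337.929 ± 2·178.521 → [-19.1, 695.0]
Outside: 932 → excluded.
Retained (n=13): Σ = 3799, mean = 3799/13 = 292.231

292.2 ms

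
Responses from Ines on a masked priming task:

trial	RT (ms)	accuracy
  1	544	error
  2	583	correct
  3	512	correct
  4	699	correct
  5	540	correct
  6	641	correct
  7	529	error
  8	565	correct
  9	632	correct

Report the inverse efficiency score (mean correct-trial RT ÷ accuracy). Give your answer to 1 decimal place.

766.3 ms

Correct trials (n=7): 583, 512, 699, 540, 641, 565, 632
Mean correct RT = 4172/7 = 596.0000 ms
Proportion correct = 7/9
IES = 596.0000 / (7/9) = 766.286 ms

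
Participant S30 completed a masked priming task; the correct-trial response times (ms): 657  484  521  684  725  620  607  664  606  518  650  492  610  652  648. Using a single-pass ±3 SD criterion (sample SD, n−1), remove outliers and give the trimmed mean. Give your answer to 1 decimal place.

609.2 ms

n = 15, ΣRT = 9138, M = 609.200
Σ(x−M)² = 74934.40; s = √(74934.40/14) = 73.160
Cutoffs: 609.200 ± 3·73.160 → [389.7, 828.7]
No RTs fall outside the cutoffs; all 15 retained. Mean = 9138/15 = 609.200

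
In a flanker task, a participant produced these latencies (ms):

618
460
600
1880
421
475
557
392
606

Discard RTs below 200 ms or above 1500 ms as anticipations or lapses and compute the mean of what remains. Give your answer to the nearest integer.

Excluded: 1880
Retained (n=8): Σ = 4129
Mean = 4129/8 = 516.1250

516 ms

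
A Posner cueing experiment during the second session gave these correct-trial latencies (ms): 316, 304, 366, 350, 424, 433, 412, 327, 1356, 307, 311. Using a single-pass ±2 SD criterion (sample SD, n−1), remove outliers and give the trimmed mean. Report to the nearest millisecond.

n = 11, ΣRT = 4906, M = 446.000
Σ(x−M)² = 934296.00; s = √(934296.00/10) = 305.663
Cutoffs: 446.000 ± 2·305.663 → [-165.3, 1057.3]
Outside: 1356 → excluded.
Retained (n=10): Σ = 3550, mean = 3550/10 = 355.000

355 ms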